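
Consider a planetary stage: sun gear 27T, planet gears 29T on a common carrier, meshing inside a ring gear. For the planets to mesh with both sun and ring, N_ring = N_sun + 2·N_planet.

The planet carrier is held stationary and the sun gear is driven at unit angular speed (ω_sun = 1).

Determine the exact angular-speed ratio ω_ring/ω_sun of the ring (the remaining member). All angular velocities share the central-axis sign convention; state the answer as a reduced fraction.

N_ring = 27 + 2·29 = 85
27(ω_s−ω_c) = −85(ω_r−ω_c),  ω_c=0, ω_s=1
ω_r = 0 − (27/85)(1−0) = -27/85
ω_r/ω_s = -27/85

-27/85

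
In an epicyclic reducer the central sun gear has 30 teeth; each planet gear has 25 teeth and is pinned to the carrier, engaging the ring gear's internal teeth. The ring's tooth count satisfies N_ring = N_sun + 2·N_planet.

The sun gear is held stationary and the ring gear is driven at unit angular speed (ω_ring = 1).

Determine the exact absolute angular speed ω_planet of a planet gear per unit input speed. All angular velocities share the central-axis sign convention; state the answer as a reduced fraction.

8/5

N_ring = 30 + 2·25 = 80
30(ω_s−ω_c) = −80(ω_r−ω_c),  ω_s=0, ω_r=1
30(0−ω_c) = −80(1−ω_c)  ⇒  110ω_c = 80  ⇒  ω_c = 8/11
sun–planet: 30·(0−8/11) = −25·(ω_p−ω_c)  ⇒  ω_p−ω_c = −(30/25)·(-8/11) = 48/55
ω_p = 8/11 + 48/55 = 8/5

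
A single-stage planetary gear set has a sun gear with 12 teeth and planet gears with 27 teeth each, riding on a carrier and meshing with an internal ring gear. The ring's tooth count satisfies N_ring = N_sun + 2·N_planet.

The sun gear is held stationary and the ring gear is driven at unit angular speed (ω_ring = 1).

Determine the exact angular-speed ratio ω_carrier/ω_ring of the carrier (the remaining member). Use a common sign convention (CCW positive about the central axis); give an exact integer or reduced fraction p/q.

N_ring = 12 + 2·27 = 66
12(ω_s−ω_c) = −66(ω_r−ω_c),  ω_s=0, ω_r=1
12(0−ω_c) = −66(1−ω_c)  ⇒  78ω_c = 66  ⇒  ω_c = 11/13
ω_c/ω_r = 11/13

11/13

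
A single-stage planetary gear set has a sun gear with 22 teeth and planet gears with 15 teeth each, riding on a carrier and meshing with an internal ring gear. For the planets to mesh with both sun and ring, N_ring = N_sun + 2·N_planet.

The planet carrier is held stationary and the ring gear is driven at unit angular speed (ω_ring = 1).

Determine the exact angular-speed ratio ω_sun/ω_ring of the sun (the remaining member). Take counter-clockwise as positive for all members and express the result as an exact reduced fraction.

-26/11

N_ring = 22 + 2·15 = 52
22(ω_s−ω_c) = −52(ω_r−ω_c),  ω_c=0, ω_r=1
ω_s = 0 − (52/22)(1−0) = -26/11
ω_s/ω_r = -26/11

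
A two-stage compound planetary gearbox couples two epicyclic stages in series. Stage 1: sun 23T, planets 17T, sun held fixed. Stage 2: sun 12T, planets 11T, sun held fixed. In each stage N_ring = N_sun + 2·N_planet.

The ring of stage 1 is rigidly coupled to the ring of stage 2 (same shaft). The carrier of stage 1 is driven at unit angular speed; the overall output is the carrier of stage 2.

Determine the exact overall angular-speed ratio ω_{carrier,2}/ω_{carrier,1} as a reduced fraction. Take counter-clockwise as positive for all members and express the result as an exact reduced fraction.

Stage 1: N_ring = 23 + 2·17 = 57
Stage 1: 23(ω_s−ω_c) = −57(ω_r−ω_c),  ω_s=0, ω_c=1
Stage 1: ω_r = 1 − (23/57)(0−1) = 80/57
  ⇒ ω_r¹/ω_c¹ = 80/57
Stage 2: N_ring = 12 + 2·11 = 34
Stage 2: 12(ω_s−ω_c) = −34(ω_r−ω_c),  ω_s=0, ω_r=1
Stage 2: 12(0−ω_c) = −34(1−ω_c)  ⇒  46ω_c = 34  ⇒  ω_c = 17/23
  ⇒ ω_c²/ω_r² = 17/23
Coupling ω_r² = ω_r¹ ⇒ overall = 80/57 × 17/23 = 1360/1311

1360/1311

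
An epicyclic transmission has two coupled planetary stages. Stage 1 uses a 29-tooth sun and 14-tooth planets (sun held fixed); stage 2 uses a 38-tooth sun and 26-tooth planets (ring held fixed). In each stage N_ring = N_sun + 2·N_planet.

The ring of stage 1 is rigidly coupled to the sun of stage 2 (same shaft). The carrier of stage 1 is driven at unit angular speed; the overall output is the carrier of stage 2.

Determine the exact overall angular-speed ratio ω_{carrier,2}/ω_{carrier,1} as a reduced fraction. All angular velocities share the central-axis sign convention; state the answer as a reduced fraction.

43/96

Stage 1: N_ring = 29 + 2·14 = 57
Stage 1: 29(ω_s−ω_c) = −57(ω_r−ω_c),  ω_s=0, ω_c=1
Stage 1: ω_r = 1 − (29/57)(0−1) = 86/57
  ⇒ ω_r¹/ω_c¹ = 86/57
Stage 2: N_ring = 38 + 2·26 = 90
Stage 2: 38(ω_s−ω_c) = −90(ω_r−ω_c),  ω_r=0, ω_s=1
Stage 2: 38(1−ω_c) = −90(0−ω_c)  ⇒  128ω_c = 38  ⇒  ω_c = 19/64
  ⇒ ω_c²/ω_s² = 19/64
Coupling ω_s² = ω_r¹ ⇒ overall = 86/57 × 19/64 = 43/96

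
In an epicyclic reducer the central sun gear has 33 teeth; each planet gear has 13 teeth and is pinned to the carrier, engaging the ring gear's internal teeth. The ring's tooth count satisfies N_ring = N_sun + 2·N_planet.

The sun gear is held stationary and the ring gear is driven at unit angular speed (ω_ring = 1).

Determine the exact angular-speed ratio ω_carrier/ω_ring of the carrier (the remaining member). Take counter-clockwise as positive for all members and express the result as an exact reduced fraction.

N_ring = 33 + 2·13 = 59
33(ω_s−ω_c) = −59(ω_r−ω_c),  ω_s=0, ω_r=1
33(0−ω_c) = −59(1−ω_c)  ⇒  92ω_c = 59  ⇒  ω_c = 59/92
ω_c/ω_r = 59/92

59/92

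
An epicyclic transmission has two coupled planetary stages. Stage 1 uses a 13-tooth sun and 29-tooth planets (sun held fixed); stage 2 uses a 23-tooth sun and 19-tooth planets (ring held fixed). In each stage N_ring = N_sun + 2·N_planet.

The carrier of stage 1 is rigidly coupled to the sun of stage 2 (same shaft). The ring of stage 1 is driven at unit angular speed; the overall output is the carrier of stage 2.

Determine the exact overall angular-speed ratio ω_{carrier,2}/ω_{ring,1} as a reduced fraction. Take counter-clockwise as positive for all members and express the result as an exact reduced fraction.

Stage 1: N_ring = 13 + 2·29 = 71
Stage 1: 13(ω_s−ω_c) = −71(ω_r−ω_c),  ω_s=0, ω_r=1
Stage 1: 13(0−ω_c) = −71(1−ω_c)  ⇒  84ω_c = 71  ⇒  ω_c = 71/84
  ⇒ ω_c¹/ω_r¹ = 71/84
Stage 2: N_ring = 23 + 2·19 = 61
Stage 2: 23(ω_s−ω_c) = −61(ω_r−ω_c),  ω_r=0, ω_s=1
Stage 2: 23(1−ω_c) = −61(0−ω_c)  ⇒  84ω_c = 23  ⇒  ω_c = 23/84
  ⇒ ω_c²/ω_s² = 23/84
Coupling ω_s² = ω_c¹ ⇒ overall = 71/84 × 23/84 = 1633/7056

1633/7056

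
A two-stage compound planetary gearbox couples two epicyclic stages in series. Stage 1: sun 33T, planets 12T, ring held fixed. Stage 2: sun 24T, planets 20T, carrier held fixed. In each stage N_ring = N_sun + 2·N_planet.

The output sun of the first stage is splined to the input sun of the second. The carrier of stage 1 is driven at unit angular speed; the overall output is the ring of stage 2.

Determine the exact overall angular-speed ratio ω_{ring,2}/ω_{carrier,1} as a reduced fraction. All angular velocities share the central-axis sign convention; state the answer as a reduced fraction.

-45/44

Stage 1: N_ring = 33 + 2·12 = 57
Stage 1: 33(ω_s−ω_c) = −57(ω_r−ω_c),  ω_r=0, ω_c=1
Stage 1: ω_s = 1 − (57/33)(0−1) = 30/11
  ⇒ ω_s¹/ω_c¹ = 30/11
Stage 2: N_ring = 24 + 2·20 = 64
Stage 2: 24(ω_s−ω_c) = −64(ω_r−ω_c),  ω_c=0, ω_s=1
Stage 2: ω_r = 0 − (24/64)(1−0) = -3/8
  ⇒ ω_r²/ω_s² = -3/8
Coupling ω_s² = ω_s¹ ⇒ overall = 30/11 × -3/8 = -45/44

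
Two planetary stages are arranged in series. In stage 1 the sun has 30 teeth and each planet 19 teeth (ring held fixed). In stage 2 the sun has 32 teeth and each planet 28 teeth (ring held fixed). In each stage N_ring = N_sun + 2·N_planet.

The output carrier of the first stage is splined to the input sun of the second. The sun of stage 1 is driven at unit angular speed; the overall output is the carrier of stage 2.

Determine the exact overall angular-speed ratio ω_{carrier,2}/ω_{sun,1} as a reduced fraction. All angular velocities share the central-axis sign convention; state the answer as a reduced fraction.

Stage 1: N_ring = 30 + 2·19 = 68
Stage 1: 30(ω_s−ω_c) = −68(ω_r−ω_c),  ω_r=0, ω_s=1
Stage 1: 30(1−ω_c) = −68(0−ω_c)  ⇒  98ω_c = 30  ⇒  ω_c = 15/49
  ⇒ ω_c¹/ω_s¹ = 15/49
Stage 2: N_ring = 32 + 2·28 = 88
Stage 2: 32(ω_s−ω_c) = −88(ω_r−ω_c),  ω_r=0, ω_s=1
Stage 2: 32(1−ω_c) = −88(0−ω_c)  ⇒  120ω_c = 32  ⇒  ω_c = 4/15
  ⇒ ω_c²/ω_s² = 4/15
Coupling ω_s² = ω_c¹ ⇒ overall = 15/49 × 4/15 = 4/49

4/49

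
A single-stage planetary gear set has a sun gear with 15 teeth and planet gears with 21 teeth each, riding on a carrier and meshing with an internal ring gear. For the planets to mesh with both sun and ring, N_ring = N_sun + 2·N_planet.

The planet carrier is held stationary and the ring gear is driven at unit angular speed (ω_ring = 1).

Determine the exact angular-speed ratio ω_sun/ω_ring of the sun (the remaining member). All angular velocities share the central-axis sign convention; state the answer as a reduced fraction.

-19/5

N_ring = 15 + 2·21 = 57
15(ω_s−ω_c) = −57(ω_r−ω_c),  ω_c=0, ω_r=1
ω_s = 0 − (57/15)(1−0) = -19/5
ω_s/ω_r = -19/5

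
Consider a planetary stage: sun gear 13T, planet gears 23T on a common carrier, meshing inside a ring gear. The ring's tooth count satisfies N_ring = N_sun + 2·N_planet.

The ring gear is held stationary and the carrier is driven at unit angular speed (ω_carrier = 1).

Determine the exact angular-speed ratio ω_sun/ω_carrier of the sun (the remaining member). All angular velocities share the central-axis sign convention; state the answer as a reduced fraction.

N_ring = 13 + 2·23 = 59
13(ω_s−ω_c) = −59(ω_r−ω_c),  ω_r=0, ω_c=1
ω_s = 1 − (59/13)(0−1) = 72/13
ω_s/ω_c = 72/13

72/13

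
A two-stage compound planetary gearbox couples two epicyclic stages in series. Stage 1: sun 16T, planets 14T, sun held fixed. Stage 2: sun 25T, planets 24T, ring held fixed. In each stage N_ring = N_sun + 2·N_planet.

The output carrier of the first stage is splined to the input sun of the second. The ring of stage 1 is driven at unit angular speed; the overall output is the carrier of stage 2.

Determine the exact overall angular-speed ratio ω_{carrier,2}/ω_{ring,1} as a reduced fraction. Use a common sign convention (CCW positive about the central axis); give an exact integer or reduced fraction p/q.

Stage 1: N_ring = 16 + 2·14 = 44
Stage 1: 16(ω_s−ω_c) = −44(ω_r−ω_c),  ω_s=0, ω_r=1
Stage 1: 16(0−ω_c) = −44(1−ω_c)  ⇒  60ω_c = 44  ⇒  ω_c = 11/15
  ⇒ ω_c¹/ω_r¹ = 11/15
Stage 2: N_ring = 25 + 2·24 = 73
Stage 2: 25(ω_s−ω_c) = −73(ω_r−ω_c),  ω_r=0, ω_s=1
Stage 2: 25(1−ω_c) = −73(0−ω_c)  ⇒  98ω_c = 25  ⇒  ω_c = 25/98
  ⇒ ω_c²/ω_s² = 25/98
Coupling ω_s² = ω_c¹ ⇒ overall = 11/15 × 25/98 = 55/294

55/294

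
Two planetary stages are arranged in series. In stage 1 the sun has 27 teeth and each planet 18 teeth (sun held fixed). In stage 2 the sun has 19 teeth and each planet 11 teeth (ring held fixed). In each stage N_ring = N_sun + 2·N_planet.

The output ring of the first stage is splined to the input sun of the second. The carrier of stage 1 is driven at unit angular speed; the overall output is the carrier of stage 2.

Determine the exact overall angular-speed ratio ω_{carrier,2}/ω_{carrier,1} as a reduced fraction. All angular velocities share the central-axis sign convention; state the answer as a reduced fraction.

19/42

Stage 1: N_ring = 27 + 2·18 = 63
Stage 1: 27(ω_s−ω_c) = −63(ω_r−ω_c),  ω_s=0, ω_c=1
Stage 1: ω_r = 1 − (27/63)(0−1) = 10/7
  ⇒ ω_r¹/ω_c¹ = 10/7
Stage 2: N_ring = 19 + 2·11 = 41
Stage 2: 19(ω_s−ω_c) = −41(ω_r−ω_c),  ω_r=0, ω_s=1
Stage 2: 19(1−ω_c) = −41(0−ω_c)  ⇒  60ω_c = 19  ⇒  ω_c = 19/60
  ⇒ ω_c²/ω_s² = 19/60
Coupling ω_s² = ω_r¹ ⇒ overall = 10/7 × 19/60 = 19/42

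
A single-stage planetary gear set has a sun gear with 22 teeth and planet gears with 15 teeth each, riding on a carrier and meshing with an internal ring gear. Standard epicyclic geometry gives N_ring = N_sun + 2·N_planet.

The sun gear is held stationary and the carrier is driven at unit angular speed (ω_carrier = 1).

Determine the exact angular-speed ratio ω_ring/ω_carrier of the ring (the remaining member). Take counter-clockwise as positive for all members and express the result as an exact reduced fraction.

N_ring = 22 + 2·15 = 52
22(ω_s−ω_c) = −52(ω_r−ω_c),  ω_s=0, ω_c=1
ω_r = 1 − (22/52)(0−1) = 37/26
ω_r/ω_c = 37/26

37/26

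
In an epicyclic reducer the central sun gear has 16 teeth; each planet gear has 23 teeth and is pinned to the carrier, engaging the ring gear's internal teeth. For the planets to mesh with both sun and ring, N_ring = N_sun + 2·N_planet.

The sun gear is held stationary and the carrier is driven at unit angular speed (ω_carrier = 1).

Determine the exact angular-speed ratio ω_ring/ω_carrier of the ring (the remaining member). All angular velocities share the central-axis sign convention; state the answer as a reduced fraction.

39/31

N_ring = 16 + 2·23 = 62
16(ω_s−ω_c) = −62(ω_r−ω_c),  ω_s=0, ω_c=1
ω_r = 1 − (16/62)(0−1) = 39/31
ω_r/ω_c = 39/31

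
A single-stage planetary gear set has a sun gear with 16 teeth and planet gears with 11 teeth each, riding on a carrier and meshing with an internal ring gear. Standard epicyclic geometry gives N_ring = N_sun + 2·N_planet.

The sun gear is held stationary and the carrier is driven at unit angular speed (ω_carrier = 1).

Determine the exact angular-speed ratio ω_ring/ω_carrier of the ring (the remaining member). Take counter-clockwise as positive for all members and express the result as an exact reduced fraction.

27/19

N_ring = 16 + 2·11 = 38
16(ω_s−ω_c) = −38(ω_r−ω_c),  ω_s=0, ω_c=1
ω_r = 1 − (16/38)(0−1) = 27/19
ω_r/ω_c = 27/19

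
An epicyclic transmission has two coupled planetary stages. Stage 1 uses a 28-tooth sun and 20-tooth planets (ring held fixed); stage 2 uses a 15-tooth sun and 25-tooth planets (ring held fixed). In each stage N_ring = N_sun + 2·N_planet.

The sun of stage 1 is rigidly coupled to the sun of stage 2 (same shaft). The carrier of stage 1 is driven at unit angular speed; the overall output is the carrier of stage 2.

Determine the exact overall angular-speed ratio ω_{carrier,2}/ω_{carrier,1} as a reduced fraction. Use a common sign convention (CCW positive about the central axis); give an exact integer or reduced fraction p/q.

9/14

Stage 1: N_ring = 28 + 2·20 = 68
Stage 1: 28(ω_s−ω_c) = −68(ω_r−ω_c),  ω_r=0, ω_c=1
Stage 1: ω_s = 1 − (68/28)(0−1) = 24/7
  ⇒ ω_s¹/ω_c¹ = 24/7
Stage 2: N_ring = 15 + 2·25 = 65
Stage 2: 15(ω_s−ω_c) = −65(ω_r−ω_c),  ω_r=0, ω_s=1
Stage 2: 15(1−ω_c) = −65(0−ω_c)  ⇒  80ω_c = 15  ⇒  ω_c = 3/16
  ⇒ ω_c²/ω_s² = 3/16
Coupling ω_s² = ω_s¹ ⇒ overall = 24/7 × 3/16 = 9/14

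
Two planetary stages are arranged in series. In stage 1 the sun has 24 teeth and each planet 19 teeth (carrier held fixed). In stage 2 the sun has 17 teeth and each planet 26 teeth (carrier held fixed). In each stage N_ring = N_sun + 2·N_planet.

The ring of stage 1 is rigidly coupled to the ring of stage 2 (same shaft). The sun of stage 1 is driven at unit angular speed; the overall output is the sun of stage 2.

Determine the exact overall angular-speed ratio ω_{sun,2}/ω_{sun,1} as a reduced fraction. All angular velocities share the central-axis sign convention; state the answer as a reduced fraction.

Stage 1: N_ring = 24 + 2·19 = 62
Stage 1: 24(ω_s−ω_c) = −62(ω_r−ω_c),  ω_c=0, ω_s=1
Stage 1: ω_r = 0 − (24/62)(1−0) = -12/31
  ⇒ ω_r¹/ω_s¹ = -12/31
Stage 2: N_ring = 17 + 2·26 = 69
Stage 2: 17(ω_s−ω_c) = −69(ω_r−ω_c),  ω_c=0, ω_r=1
Stage 2: ω_s = 0 − (69/17)(1−0) = -69/17
  ⇒ ω_s²/ω_r² = -69/17
Coupling ω_r² = ω_r¹ ⇒ overall = -12/31 × -69/17 = 828/527

828/527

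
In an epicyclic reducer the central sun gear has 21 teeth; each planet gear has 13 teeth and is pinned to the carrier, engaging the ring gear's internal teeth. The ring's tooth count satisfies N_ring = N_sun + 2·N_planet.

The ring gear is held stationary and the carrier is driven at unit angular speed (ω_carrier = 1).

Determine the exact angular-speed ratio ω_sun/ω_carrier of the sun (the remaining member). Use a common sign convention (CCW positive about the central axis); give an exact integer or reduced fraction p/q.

68/21

N_ring = 21 + 2·13 = 47
21(ω_s−ω_c) = −47(ω_r−ω_c),  ω_r=0, ω_c=1
ω_s = 1 − (47/21)(0−1) = 68/21
ω_s/ω_c = 68/21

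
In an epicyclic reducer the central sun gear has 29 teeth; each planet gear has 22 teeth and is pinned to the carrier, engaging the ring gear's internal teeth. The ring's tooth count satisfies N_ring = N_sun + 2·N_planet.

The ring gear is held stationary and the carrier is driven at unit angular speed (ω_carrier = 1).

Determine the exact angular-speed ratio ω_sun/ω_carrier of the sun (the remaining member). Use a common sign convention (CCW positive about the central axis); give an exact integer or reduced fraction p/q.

102/29

N_ring = 29 + 2·22 = 73
29(ω_s−ω_c) = −73(ω_r−ω_c),  ω_r=0, ω_c=1
ω_s = 1 − (73/29)(0−1) = 102/29
ω_s/ω_c = 102/29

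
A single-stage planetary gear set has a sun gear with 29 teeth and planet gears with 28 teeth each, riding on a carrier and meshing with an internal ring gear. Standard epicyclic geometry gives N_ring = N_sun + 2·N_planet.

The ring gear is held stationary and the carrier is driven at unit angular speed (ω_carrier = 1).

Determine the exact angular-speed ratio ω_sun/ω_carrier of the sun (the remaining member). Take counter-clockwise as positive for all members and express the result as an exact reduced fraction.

114/29

N_ring = 29 + 2·28 = 85
29(ω_s−ω_c) = −85(ω_r−ω_c),  ω_r=0, ω_c=1
ω_s = 1 − (85/29)(0−1) = 114/29
ω_s/ω_c = 114/29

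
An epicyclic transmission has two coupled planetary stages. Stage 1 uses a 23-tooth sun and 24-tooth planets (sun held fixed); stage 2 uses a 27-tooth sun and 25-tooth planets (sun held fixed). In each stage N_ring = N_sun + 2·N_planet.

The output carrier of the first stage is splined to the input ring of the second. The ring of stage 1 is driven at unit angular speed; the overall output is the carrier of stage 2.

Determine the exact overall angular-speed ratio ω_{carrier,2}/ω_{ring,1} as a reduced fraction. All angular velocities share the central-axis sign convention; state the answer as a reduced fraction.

5467/9776

Stage 1: N_ring = 23 + 2·24 = 71
Stage 1: 23(ω_s−ω_c) = −71(ω_r−ω_c),  ω_s=0, ω_r=1
Stage 1: 23(0−ω_c) = −71(1−ω_c)  ⇒  94ω_c = 71  ⇒  ω_c = 71/94
  ⇒ ω_c¹/ω_r¹ = 71/94
Stage 2: N_ring = 27 + 2·25 = 77
Stage 2: 27(ω_s−ω_c) = −77(ω_r−ω_c),  ω_s=0, ω_r=1
Stage 2: 27(0−ω_c) = −77(1−ω_c)  ⇒  104ω_c = 77  ⇒  ω_c = 77/104
  ⇒ ω_c²/ω_r² = 77/104
Coupling ω_r² = ω_c¹ ⇒ overall = 71/94 × 77/104 = 5467/9776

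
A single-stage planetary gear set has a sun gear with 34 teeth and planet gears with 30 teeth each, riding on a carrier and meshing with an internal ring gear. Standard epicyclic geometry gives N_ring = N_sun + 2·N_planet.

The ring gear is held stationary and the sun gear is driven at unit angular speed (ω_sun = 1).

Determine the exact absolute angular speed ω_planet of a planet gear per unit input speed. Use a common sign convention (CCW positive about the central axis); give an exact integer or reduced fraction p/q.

N_ring = 34 + 2·30 = 94
34(ω_s−ω_c) = −94(ω_r−ω_c),  ω_r=0, ω_s=1
34(1−ω_c) = −94(0−ω_c)  ⇒  128ω_c = 34  ⇒  ω_c = 17/64
sun–planet: 34·(1−17/64) = −30·(ω_p−ω_c)  ⇒  ω_p−ω_c = −(34/30)·(47/64) = -799/960
ω_p = 17/64 − 799/960 = -17/30

-17/30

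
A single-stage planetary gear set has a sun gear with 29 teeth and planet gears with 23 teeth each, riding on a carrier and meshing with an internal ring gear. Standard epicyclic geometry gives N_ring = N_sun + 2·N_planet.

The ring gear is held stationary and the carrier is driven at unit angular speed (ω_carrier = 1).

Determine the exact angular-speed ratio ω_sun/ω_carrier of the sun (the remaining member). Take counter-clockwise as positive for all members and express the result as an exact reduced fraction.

N_ring = 29 + 2·23 = 75
29(ω_s−ω_c) = −75(ω_r−ω_c),  ω_r=0, ω_c=1
ω_s = 1 − (75/29)(0−1) = 104/29
ω_s/ω_c = 104/29

104/29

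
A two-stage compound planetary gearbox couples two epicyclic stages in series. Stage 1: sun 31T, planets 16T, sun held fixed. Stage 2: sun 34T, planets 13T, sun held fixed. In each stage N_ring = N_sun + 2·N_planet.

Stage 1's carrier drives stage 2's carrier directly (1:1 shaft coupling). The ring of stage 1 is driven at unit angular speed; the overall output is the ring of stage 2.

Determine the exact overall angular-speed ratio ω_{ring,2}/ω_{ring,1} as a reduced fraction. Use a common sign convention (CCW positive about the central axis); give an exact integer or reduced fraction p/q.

21/20

Stage 1: N_ring = 31 + 2·16 = 63
Stage 1: 31(ω_s−ω_c) = −63(ω_r−ω_c),  ω_s=0, ω_r=1
Stage 1: 31(0−ω_c) = −63(1−ω_c)  ⇒  94ω_c = 63  ⇒  ω_c = 63/94
  ⇒ ω_c¹/ω_r¹ = 63/94
Stage 2: N_ring = 34 + 2·13 = 60
Stage 2: 34(ω_s−ω_c) = −60(ω_r−ω_c),  ω_s=0, ω_c=1
Stage 2: ω_r = 1 − (34/60)(0−1) = 47/30
  ⇒ ω_r²/ω_c² = 47/30
Coupling ω_c² = ω_c¹ ⇒ overall = 63/94 × 47/30 = 21/20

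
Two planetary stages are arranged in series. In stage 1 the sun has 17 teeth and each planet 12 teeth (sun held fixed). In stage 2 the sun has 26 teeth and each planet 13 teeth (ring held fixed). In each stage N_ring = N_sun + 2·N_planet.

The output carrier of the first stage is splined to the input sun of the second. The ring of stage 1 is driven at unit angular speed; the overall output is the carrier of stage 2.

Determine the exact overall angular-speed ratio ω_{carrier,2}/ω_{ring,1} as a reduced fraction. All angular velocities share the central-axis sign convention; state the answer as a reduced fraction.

Stage 1: N_ring = 17 + 2·12 = 41
Stage 1: 17(ω_s−ω_c) = −41(ω_r−ω_c),  ω_s=0, ω_r=1
Stage 1: 17(0−ω_c) = −41(1−ω_c)  ⇒  58ω_c = 41  ⇒  ω_c = 41/58
  ⇒ ω_c¹/ω_r¹ = 41/58
Stage 2: N_ring = 26 + 2·13 = 52
Stage 2: 26(ω_s−ω_c) = −52(ω_r−ω_c),  ω_r=0, ω_s=1
Stage 2: 26(1−ω_c) = −52(0−ω_c)  ⇒  78ω_c = 26  ⇒  ω_c = 1/3
  ⇒ ω_c²/ω_s² = 1/3
Coupling ω_s² = ω_c¹ ⇒ overall = 41/58 × 1/3 = 41/174

41/174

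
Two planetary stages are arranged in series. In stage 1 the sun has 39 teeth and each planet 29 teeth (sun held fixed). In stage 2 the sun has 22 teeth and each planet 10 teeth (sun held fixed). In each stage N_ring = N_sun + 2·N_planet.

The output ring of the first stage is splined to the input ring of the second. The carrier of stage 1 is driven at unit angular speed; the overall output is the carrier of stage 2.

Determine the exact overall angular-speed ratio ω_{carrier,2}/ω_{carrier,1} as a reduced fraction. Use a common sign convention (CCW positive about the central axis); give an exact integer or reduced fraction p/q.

Stage 1: N_ring = 39 + 2·29 = 97
Stage 1: 39(ω_s−ω_c) = −97(ω_r−ω_c),  ω_s=0, ω_c=1
Stage 1: ω_r = 1 − (39/97)(0−1) = 136/97
  ⇒ ω_r¹/ω_c¹ = 136/97
Stage 2: N_ring = 22 + 2·10 = 42
Stage 2: 22(ω_s−ω_c) = −42(ω_r−ω_c),  ω_s=0, ω_r=1
Stage 2: 22(0−ω_c) = −42(1−ω_c)  ⇒  64ω_c = 42  ⇒  ω_c = 21/32
  ⇒ ω_c²/ω_r² = 21/32
Coupling ω_r² = ω_r¹ ⇒ overall = 136/97 × 21/32 = 357/388

357/388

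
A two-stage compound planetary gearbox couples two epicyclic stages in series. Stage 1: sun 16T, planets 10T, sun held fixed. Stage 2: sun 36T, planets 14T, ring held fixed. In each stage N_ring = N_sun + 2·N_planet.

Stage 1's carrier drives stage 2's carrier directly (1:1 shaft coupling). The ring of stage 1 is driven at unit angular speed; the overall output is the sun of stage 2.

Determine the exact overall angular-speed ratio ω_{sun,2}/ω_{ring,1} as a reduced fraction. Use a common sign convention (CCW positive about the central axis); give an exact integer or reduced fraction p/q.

25/13

Stage 1: N_ring = 16 + 2·10 = 36
Stage 1: 16(ω_s−ω_c) = −36(ω_r−ω_c),  ω_s=0, ω_r=1
Stage 1: 16(0−ω_c) = −36(1−ω_c)  ⇒  52ω_c = 36  ⇒  ω_c = 9/13
  ⇒ ω_c¹/ω_r¹ = 9/13
Stage 2: N_ring = 36 + 2·14 = 64
Stage 2: 36(ω_s−ω_c) = −64(ω_r−ω_c),  ω_r=0, ω_c=1
Stage 2: ω_s = 1 − (64/36)(0−1) = 25/9
  ⇒ ω_s²/ω_c² = 25/9
Coupling ω_c² = ω_c¹ ⇒ overall = 9/13 × 25/9 = 25/13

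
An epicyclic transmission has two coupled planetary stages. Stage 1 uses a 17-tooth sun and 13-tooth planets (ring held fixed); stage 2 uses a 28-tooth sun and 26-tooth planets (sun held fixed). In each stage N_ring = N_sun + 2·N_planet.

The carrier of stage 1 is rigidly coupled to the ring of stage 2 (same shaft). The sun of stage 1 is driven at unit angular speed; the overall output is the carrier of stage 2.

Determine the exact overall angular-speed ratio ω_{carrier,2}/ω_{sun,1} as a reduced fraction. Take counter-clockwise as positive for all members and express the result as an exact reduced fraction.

Stage 1: N_ring = 17 + 2·13 = 43
Stage 1: 17(ω_s−ω_c) = −43(ω_r−ω_c),  ω_r=0, ω_s=1
Stage 1: 17(1−ω_c) = −43(0−ω_c)  ⇒  60ω_c = 17  ⇒  ω_c = 17/60
  ⇒ ω_c¹/ω_s¹ = 17/60
Stage 2: N_ring = 28 + 2·26 = 80
Stage 2: 28(ω_s−ω_c) = −80(ω_r−ω_c),  ω_s=0, ω_r=1
Stage 2: 28(0−ω_c) = −80(1−ω_c)  ⇒  108ω_c = 80  ⇒  ω_c = 20/27
  ⇒ ω_c²/ω_r² = 20/27
Coupling ω_r² = ω_c¹ ⇒ overall = 17/60 × 20/27 = 17/81

17/81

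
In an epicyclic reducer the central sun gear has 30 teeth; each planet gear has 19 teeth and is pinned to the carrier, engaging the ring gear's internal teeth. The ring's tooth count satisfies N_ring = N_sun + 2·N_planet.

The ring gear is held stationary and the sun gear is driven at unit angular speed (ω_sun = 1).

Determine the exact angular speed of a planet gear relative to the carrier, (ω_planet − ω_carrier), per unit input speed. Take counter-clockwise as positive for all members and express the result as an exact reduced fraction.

-1020/931

N_ring = 30 + 2·19 = 68
30(ω_s−ω_c) = −68(ω_r−ω_c),  ω_r=0, ω_s=1
30(1−ω_c) = −68(0−ω_c)  ⇒  98ω_c = 30  ⇒  ω_c = 15/49
sun–planet: 30·(1−15/49) = −19·(ω_p−ω_c)  ⇒  ω_p−ω_c = −(30/19)·(34/49) = -1020/931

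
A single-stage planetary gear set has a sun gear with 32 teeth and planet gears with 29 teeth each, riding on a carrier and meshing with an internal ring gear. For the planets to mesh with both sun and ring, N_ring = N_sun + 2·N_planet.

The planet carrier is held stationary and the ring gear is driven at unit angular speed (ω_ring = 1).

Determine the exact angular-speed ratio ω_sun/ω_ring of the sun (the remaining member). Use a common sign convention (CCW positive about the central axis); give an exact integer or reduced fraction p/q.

-45/16

N_ring = 32 + 2·29 = 90
32(ω_s−ω_c) = −90(ω_r−ω_c),  ω_c=0, ω_r=1
ω_s = 0 − (90/32)(1−0) = -45/16
ω_s/ω_r = -45/16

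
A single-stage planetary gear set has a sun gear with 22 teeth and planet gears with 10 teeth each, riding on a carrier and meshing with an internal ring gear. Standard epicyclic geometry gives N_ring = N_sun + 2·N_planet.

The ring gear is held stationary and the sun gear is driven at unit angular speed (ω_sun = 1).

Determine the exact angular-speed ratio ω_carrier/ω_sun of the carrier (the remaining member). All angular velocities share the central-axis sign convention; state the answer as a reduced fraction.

N_ring = 22 + 2·10 = 42
22(ω_s−ω_c) = −42(ω_r−ω_c),  ω_r=0, ω_s=1
22(1−ω_c) = −42(0−ω_c)  ⇒  64ω_c = 22  ⇒  ω_c = 11/32
ω_c/ω_s = 11/32

11/32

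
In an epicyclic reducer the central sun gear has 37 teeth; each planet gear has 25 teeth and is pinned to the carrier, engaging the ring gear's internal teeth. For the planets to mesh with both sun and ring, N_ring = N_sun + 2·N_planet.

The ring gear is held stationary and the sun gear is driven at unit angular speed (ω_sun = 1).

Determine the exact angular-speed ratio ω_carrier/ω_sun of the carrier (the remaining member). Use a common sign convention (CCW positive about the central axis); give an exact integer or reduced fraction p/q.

37/124

N_ring = 37 + 2·25 = 87
37(ω_s−ω_c) = −87(ω_r−ω_c),  ω_r=0, ω_s=1
37(1−ω_c) = −87(0−ω_c)  ⇒  124ω_c = 37  ⇒  ω_c = 37/124
ω_c/ω_s = 37/124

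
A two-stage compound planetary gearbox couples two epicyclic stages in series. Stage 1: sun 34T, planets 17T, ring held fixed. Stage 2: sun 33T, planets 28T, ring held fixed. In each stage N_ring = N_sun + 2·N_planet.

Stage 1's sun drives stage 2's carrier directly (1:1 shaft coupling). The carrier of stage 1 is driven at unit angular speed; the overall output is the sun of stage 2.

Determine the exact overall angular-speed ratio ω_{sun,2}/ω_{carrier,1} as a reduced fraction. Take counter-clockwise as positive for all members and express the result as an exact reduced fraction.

122/11

Stage 1: N_ring = 34 + 2·17 = 68
Stage 1: 34(ω_s−ω_c) = −68(ω_r−ω_c),  ω_r=0, ω_c=1
Stage 1: ω_s = 1 − (68/34)(0−1) = 3
  ⇒ ω_s¹/ω_c¹ = 3
Stage 2: N_ring = 33 + 2·28 = 89
Stage 2: 33(ω_s−ω_c) = −89(ω_r−ω_c),  ω_r=0, ω_c=1
Stage 2: ω_s = 1 − (89/33)(0−1) = 122/33
  ⇒ ω_s²/ω_c² = 122/33
Coupling ω_c² = ω_s¹ ⇒ overall = 3 × 122/33 = 122/11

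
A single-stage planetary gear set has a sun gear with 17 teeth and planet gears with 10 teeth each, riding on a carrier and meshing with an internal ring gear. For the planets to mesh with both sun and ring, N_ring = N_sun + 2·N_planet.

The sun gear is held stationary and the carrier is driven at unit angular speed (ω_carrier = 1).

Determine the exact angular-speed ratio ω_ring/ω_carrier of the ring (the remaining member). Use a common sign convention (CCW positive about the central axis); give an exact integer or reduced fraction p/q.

N_ring = 17 + 2·10 = 37
17(ω_s−ω_c) = −37(ω_r−ω_c),  ω_s=0, ω_c=1
ω_r = 1 − (17/37)(0−1) = 54/37
ω_r/ω_c = 54/37

54/37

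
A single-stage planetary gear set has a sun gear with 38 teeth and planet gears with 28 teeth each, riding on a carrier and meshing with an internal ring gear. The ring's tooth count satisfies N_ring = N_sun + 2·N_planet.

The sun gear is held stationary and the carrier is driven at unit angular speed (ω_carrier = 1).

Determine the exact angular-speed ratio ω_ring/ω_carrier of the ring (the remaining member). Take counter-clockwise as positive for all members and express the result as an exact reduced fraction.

66/47

N_ring = 38 + 2·28 = 94
38(ω_s−ω_c) = −94(ω_r−ω_c),  ω_s=0, ω_c=1
ω_r = 1 − (38/94)(0−1) = 66/47
ω_r/ω_c = 66/47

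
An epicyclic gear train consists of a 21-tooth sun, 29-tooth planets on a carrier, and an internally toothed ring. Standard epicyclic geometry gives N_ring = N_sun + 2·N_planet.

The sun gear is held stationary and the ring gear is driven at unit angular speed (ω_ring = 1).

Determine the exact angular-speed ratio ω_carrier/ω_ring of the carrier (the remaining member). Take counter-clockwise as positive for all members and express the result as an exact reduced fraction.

79/100

N_ring = 21 + 2·29 = 79
21(ω_s−ω_c) = −79(ω_r−ω_c),  ω_s=0, ω_r=1
21(0−ω_c) = −79(1−ω_c)  ⇒  100ω_c = 79  ⇒  ω_c = 79/100
ω_c/ω_r = 79/100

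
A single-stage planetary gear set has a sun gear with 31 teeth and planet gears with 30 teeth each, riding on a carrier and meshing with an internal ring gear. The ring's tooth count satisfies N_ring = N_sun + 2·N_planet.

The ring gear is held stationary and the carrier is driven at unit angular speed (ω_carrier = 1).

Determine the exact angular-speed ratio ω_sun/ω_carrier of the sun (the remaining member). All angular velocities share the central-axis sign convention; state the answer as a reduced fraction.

122/31

N_ring = 31 + 2·30 = 91
31(ω_s−ω_c) = −91(ω_r−ω_c),  ω_r=0, ω_c=1
ω_s = 1 − (91/31)(0−1) = 122/31
ω_s/ω_c = 122/31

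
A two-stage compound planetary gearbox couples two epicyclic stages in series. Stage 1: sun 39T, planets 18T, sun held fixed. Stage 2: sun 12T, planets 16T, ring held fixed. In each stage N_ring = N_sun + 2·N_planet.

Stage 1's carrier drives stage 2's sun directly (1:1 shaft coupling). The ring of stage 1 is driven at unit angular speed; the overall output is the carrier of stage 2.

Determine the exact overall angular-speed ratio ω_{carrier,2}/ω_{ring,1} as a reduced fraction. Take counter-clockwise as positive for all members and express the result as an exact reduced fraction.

Stage 1: N_ring = 39 + 2·18 = 75
Stage 1: 39(ω_s−ω_c) = −75(ω_r−ω_c),  ω_s=0, ω_r=1
Stage 1: 39(0−ω_c) = −75(1−ω_c)  ⇒  114ω_c = 75  ⇒  ω_c = 25/38
  ⇒ ω_c¹/ω_r¹ = 25/38
Stage 2: N_ring = 12 + 2·16 = 44
Stage 2: 12(ω_s−ω_c) = −44(ω_r−ω_c),  ω_r=0, ω_s=1
Stage 2: 12(1−ω_c) = −44(0−ω_c)  ⇒  56ω_c = 12  ⇒  ω_c = 3/14
  ⇒ ω_c²/ω_s² = 3/14
Coupling ω_s² = ω_c¹ ⇒ overall = 25/38 × 3/14 = 75/532

75/532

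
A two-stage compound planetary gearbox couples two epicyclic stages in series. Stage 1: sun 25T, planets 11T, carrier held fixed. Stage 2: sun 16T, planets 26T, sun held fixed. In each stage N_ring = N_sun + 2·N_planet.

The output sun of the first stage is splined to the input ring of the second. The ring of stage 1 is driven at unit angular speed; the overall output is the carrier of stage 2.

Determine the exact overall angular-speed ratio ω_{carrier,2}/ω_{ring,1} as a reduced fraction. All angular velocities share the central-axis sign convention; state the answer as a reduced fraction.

Stage 1: N_ring = 25 + 2·11 = 47
Stage 1: 25(ω_s−ω_c) = −47(ω_r−ω_c),  ω_c=0, ω_r=1
Stage 1: ω_s = 0 − (47/25)(1−0) = -47/25
  ⇒ ω_s¹/ω_r¹ = -47/25
Stage 2: N_ring = 16 + 2·26 = 68
Stage 2: 16(ω_s−ω_c) = −68(ω_r−ω_c),  ω_s=0, ω_r=1
Stage 2: 16(0−ω_c) = −68(1−ω_c)  ⇒  84ω_c = 68  ⇒  ω_c = 17/21
  ⇒ ω_c²/ω_r² = 17/21
Coupling ω_r² = ω_s¹ ⇒ overall = -47/25 × 17/21 = -799/525

-799/525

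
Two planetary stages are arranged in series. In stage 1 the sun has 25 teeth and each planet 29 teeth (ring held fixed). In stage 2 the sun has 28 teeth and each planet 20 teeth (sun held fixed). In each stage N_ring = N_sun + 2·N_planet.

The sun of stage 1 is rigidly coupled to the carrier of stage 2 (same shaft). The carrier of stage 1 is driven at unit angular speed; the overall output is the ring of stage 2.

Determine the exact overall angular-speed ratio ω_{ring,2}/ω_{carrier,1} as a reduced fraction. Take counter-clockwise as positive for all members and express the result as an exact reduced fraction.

2592/425

Stage 1: N_ring = 25 + 2·29 = 83
Stage 1: 25(ω_s−ω_c) = −83(ω_r−ω_c),  ω_r=0, ω_c=1
Stage 1: ω_s = 1 − (83/25)(0−1) = 108/25
  ⇒ ω_s¹/ω_c¹ = 108/25
Stage 2: N_ring = 28 + 2·20 = 68
Stage 2: 28(ω_s−ω_c) = −68(ω_r−ω_c),  ω_s=0, ω_c=1
Stage 2: ω_r = 1 − (28/68)(0−1) = 24/17
  ⇒ ω_r²/ω_c² = 24/17
Coupling ω_c² = ω_s¹ ⇒ overall = 108/25 × 24/17 = 2592/425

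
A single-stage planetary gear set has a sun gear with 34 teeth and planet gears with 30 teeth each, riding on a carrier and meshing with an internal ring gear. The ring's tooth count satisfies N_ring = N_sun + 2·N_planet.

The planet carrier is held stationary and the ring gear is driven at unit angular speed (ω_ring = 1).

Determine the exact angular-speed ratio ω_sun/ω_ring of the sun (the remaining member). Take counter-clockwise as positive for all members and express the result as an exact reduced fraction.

-47/17

N_ring = 34 + 2·30 = 94
34(ω_s−ω_c) = −94(ω_r−ω_c),  ω_c=0, ω_r=1
ω_s = 0 − (94/34)(1−0) = -47/17
ω_s/ω_r = -47/17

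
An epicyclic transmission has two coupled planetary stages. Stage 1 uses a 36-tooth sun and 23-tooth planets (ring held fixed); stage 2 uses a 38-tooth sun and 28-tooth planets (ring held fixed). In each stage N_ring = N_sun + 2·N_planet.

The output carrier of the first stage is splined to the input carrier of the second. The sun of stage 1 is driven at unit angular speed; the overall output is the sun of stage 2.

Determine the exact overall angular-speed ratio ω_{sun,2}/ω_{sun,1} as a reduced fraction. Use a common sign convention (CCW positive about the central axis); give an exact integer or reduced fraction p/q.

1188/1121

Stage 1: N_ring = 36 + 2·23 = 82
Stage 1: 36(ω_s−ω_c) = −82(ω_r−ω_c),  ω_r=0, ω_s=1
Stage 1: 36(1−ω_c) = −82(0−ω_c)  ⇒  118ω_c = 36  ⇒  ω_c = 18/59
  ⇒ ω_c¹/ω_s¹ = 18/59
Stage 2: N_ring = 38 + 2·28 = 94
Stage 2: 38(ω_s−ω_c) = −94(ω_r−ω_c),  ω_r=0, ω_c=1
Stage 2: ω_s = 1 − (94/38)(0−1) = 66/19
  ⇒ ω_s²/ω_c² = 66/19
Coupling ω_c² = ω_c¹ ⇒ overall = 18/59 × 66/19 = 1188/1121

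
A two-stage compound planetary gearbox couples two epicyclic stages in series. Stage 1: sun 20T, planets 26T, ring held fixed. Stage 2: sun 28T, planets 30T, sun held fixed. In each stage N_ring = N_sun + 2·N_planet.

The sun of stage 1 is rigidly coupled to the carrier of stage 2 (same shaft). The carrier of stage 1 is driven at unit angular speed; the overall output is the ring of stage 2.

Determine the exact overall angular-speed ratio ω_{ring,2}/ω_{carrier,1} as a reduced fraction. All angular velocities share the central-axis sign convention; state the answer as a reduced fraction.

667/110

Stage 1: N_ring = 20 + 2·26 = 72
Stage 1: 20(ω_s−ω_c) = −72(ω_r−ω_c),  ω_r=0, ω_c=1
Stage 1: ω_s = 1 − (72/20)(0−1) = 23/5
  ⇒ ω_s¹/ω_c¹ = 23/5
Stage 2: N_ring = 28 + 2·30 = 88
Stage 2: 28(ω_s−ω_c) = −88(ω_r−ω_c),  ω_s=0, ω_c=1
Stage 2: ω_r = 1 − (28/88)(0−1) = 29/22
  ⇒ ω_r²/ω_c² = 29/22
Coupling ω_c² = ω_s¹ ⇒ overall = 23/5 × 29/22 = 667/110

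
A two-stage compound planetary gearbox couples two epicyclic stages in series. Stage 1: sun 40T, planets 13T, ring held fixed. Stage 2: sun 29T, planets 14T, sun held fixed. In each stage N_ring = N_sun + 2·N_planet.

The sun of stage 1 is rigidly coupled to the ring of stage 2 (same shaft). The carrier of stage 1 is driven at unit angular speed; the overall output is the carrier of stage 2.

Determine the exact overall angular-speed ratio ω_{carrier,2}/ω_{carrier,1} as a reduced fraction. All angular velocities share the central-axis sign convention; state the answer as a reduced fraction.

3021/1720

Stage 1: N_ring = 40 + 2·13 = 66
Stage 1: 40(ω_s−ω_c) = −66(ω_r−ω_c),  ω_r=0, ω_c=1
Stage 1: ω_s = 1 − (66/40)(0−1) = 53/20
  ⇒ ω_s¹/ω_c¹ = 53/20
Stage 2: N_ring = 29 + 2·14 = 57
Stage 2: 29(ω_s−ω_c) = −57(ω_r−ω_c),  ω_s=0, ω_r=1
Stage 2: 29(0−ω_c) = −57(1−ω_c)  ⇒  86ω_c = 57  ⇒  ω_c = 57/86
  ⇒ ω_c²/ω_r² = 57/86
Coupling ω_r² = ω_s¹ ⇒ overall = 53/20 × 57/86 = 3021/1720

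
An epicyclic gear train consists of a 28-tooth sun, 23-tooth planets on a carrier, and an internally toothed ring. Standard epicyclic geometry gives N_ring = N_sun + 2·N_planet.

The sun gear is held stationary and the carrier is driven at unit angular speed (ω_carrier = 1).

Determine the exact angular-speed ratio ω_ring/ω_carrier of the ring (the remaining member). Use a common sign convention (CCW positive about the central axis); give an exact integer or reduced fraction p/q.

51/37

N_ring = 28 + 2·23 = 74
28(ω_s−ω_c) = −74(ω_r−ω_c),  ω_s=0, ω_c=1
ω_r = 1 − (28/74)(0−1) = 51/37
ω_r/ω_c = 51/37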